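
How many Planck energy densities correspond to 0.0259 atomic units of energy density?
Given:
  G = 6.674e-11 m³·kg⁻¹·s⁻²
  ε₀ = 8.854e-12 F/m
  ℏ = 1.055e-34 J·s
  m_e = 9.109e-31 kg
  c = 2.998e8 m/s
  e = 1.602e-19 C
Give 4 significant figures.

1.638e-102

atomic unit of energy density: u_au = E_h/a₀³ = m_e⁴e¹⁰/((4πε₀)⁵ℏ⁸) = 2.929e13 J/m³
Planck energy density: u_P = c⁷/(ℏG²) = 4.632e113 J/m³
0.0259 × 2.929e13 / 4.632e113 = 1.638e-102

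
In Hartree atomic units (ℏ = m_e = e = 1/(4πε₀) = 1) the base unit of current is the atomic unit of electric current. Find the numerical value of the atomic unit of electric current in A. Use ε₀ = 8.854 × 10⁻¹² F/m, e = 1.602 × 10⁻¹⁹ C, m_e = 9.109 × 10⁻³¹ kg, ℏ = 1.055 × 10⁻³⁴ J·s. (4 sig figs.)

6.612 × 10⁻³ A

I_au = e E_h/ℏ = m_e e⁵/((4πε₀)²ℏ³)
E_h = 4.354 × 10⁻¹⁸ J
e·E_h/ℏ = 6.612 × 10⁻³ A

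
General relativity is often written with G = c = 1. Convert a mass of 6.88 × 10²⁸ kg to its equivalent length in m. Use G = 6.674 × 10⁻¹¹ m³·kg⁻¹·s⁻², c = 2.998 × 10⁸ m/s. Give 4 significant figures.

51.09 m

In G = c = 1 units mass has dimensions of length; the conversion factor is G/c².
6.88 × 10²⁸ kg × (G/c²) = 51.09 m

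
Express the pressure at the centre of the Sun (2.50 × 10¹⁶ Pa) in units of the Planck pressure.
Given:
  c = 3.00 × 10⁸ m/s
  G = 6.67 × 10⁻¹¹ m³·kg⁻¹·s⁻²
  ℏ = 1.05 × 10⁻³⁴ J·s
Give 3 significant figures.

5.34 × 10⁻⁹⁸

Planck pressure: p_P = c⁷/(ℏG²) = 4.68 × 10¹¹³ Pa.
2.50 × 10¹⁶ / 4.68 × 10¹¹³ = 5.34 × 10⁻⁹⁸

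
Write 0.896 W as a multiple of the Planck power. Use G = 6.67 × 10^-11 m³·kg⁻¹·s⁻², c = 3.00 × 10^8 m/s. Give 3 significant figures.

Planck power: P_P = c⁵/G = 3.64 × 10^52 W.
0.896 / 3.64 × 10^52 = 2.46 × 10^-53

2.46 × 10^-53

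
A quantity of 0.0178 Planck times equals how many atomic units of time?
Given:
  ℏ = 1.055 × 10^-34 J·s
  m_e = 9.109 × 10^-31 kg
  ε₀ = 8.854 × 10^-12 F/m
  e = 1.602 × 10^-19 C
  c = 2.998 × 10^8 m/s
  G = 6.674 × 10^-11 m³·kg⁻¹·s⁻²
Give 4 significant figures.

3.961 × 10^-29

Planck time: t_P = √(ℏG/c⁵) = 5.392 × 10^-44 s
atomic unit of time: τ_au = (4πε₀)²ℏ³/(m_e e⁴) = 2.423 × 10^-17 s
0.0178 × 5.392 × 10^-44 / 2.423 × 10^-17 = 3.961 × 10^-29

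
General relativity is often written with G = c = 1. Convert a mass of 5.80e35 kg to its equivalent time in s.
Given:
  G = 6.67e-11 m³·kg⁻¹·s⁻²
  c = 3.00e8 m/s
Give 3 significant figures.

Mass → time via G/c³.
5.80e35 kg × (G/c³) = 1.43 s

1.43 s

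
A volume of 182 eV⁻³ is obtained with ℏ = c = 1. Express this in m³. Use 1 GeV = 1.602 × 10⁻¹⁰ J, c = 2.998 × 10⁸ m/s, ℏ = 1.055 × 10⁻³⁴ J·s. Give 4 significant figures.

Volume is [L]³ = [E]⁻³·(ℏc)³.
1 GeV⁻³ → (ℏc)³ × (1 GeV in J)⁻³ = 7.696 × 10⁻⁴⁸ m³.
Convert the energy scale: 182 eV⁻³ = 1.82 × 10²⁹ GeV⁻³.
Result: 1.82 × 10²⁹ × 7.696 × 10⁻⁴⁸ = 1.401 × 10⁻¹⁸ m³.

1.401 × 10⁻¹⁸ m³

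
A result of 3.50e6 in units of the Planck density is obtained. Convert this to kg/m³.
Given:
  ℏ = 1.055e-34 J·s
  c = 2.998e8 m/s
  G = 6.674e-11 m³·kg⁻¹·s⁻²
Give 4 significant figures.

1.804e103 kg/m³

One Planck density: ρ_P = c⁵/(ℏG²) = 5.154e96 kg/m³.
3.50e6 × 5.154e96 kg/m³ = 1.804e103 kg/m³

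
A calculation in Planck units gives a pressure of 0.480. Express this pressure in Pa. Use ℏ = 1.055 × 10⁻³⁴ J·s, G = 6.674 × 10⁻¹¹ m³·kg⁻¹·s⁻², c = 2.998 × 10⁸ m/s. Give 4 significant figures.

2.224 × 10¹¹³ Pa

One Planck pressure: p_P = c⁷/(ℏG²) = 4.632 × 10¹¹³ Pa.
0.480 × 4.632 × 10¹¹³ Pa = 2.224 × 10¹¹³ Pa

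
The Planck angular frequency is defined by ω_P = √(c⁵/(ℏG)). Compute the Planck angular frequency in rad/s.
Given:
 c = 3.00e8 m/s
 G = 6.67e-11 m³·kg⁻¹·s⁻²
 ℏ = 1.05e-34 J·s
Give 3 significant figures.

ω_P = √(c⁵/(ℏG))
  = √(3.47e86)
  = 1.86e43 rad/s

1.86e43 rad/s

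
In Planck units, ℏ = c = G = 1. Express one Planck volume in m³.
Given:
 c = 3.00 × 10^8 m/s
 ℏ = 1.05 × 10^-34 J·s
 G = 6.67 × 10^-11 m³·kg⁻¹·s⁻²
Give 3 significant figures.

From ℏ = c = G = 1 the volume scale is V_P = (ℏG/c³)^(3/2).
  = √(1.75 × 10^-209)
  = 4.18 × 10^-105 m³

4.18 × 10^-105 m³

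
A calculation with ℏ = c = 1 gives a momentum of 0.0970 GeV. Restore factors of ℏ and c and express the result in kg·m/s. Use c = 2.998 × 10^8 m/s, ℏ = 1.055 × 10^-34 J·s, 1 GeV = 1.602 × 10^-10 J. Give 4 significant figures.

5.183 × 10^-20 kg·m/s

Momentum is [E]/c; divide by c.
1 GeV → 1/c × (1 GeV in J) = 5.344 × 10^-19 kg·m/s.
Result: 0.0970 × 5.344 × 10^-19 = 5.183 × 10^-20 kg·m/s.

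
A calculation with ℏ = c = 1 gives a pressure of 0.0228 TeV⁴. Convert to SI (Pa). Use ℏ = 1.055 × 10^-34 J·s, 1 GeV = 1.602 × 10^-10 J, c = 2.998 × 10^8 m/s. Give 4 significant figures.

4.746 × 10^47 Pa

Pressure is [E]/[L]³ = [E]⁴/(ℏc)³.
1 GeV⁴ → 1/(ℏc)³ × (1 GeV in J)⁴ = 2.082 × 10^37 Pa.
Convert the energy scale: 0.0228 TeV⁴ = 2.28 × 10^10 GeV⁴.
Result: 2.28 × 10^10 × 2.082 × 10^37 = 4.746 × 10^47 Pa.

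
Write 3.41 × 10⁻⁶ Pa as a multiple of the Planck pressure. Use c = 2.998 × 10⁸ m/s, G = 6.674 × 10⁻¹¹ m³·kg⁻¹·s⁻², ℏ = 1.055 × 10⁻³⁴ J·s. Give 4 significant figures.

Planck pressure: p_P = c⁷/(ℏG²) = 4.632 × 10¹¹³ Pa.
3.41 × 10⁻⁶ / 4.632 × 10¹¹³ = 7.361 × 10⁻¹²⁰

7.361 × 10⁻¹²⁰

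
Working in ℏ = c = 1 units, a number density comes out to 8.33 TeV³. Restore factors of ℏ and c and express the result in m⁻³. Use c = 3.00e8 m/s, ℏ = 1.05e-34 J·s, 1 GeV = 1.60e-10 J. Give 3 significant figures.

1.09e57 m⁻³

Number density is [L]⁻³ = [E]³/(ℏc)³.
1 GeV³ → 1/(ℏc)³ × (1 GeV in J)³ = 1.31e47 m⁻³.
Convert the energy scale: 8.33 TeV³ = 8.33e9 GeV³.
Result: 8.33e9 × 1.31e47 = 1.09e57 m⁻³.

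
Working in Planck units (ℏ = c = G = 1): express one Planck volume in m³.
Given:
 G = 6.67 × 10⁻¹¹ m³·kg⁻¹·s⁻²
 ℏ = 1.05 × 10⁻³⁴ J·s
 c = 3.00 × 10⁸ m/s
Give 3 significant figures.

From ℏ = c = G = 1 the volume scale is V_P = (ℏG/c³)^(3/2).
  = √(1.75 × 10⁻²⁰⁹)
  = 4.18 × 10⁻¹⁰⁵ m³

4.18 × 10⁻¹⁰⁵ m³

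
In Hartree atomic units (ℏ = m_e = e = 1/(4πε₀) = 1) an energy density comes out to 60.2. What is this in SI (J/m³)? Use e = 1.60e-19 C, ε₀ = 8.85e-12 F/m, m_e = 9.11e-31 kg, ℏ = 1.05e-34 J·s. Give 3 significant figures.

1.81e15 J/m³

One atomic unit of energy density: u_au = E_h/a₀³ = m_e⁴e¹⁰/((4πε₀)⁵ℏ⁸) = 3.01e13 J/m³.
60.2 × 3.01e13 J/m³ = 1.81e15 J/m³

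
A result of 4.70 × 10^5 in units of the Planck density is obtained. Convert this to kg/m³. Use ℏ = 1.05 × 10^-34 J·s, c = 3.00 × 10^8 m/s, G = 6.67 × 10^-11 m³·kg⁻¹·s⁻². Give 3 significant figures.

One Planck density: ρ_P = c⁵/(ℏG²) = 5.20 × 10^96 kg/m³.
4.70 × 10^5 × 5.20 × 10^96 kg/m³ = 2.44 × 10^102 kg/m³

2.44 × 10^102 kg/m³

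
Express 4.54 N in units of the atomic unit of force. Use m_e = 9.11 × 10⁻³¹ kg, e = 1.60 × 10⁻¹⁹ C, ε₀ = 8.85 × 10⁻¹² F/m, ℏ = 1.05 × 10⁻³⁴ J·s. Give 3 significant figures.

atomic unit of force: F_au = E_h/a₀ = m_e²e⁶/((4πε₀)³ℏ⁴) = 8.33 × 10⁻⁸ N.
4.54 / 8.33 × 10⁻⁸ = 5.45 × 10⁷

5.45 × 10⁷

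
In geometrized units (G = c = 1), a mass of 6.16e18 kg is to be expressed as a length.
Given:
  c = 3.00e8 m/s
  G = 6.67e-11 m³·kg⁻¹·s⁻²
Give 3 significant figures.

4.57e-9 m

In G = c = 1 units mass has dimensions of length; the conversion factor is G/c².
6.16e18 kg × (G/c²) = 4.57e-9 m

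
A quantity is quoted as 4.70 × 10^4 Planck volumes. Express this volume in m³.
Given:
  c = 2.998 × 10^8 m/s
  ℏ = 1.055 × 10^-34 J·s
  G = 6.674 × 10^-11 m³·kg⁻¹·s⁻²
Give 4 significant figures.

1.985 × 10^-100 m³

One Planck volume: V_P = (ℏG/c³)^(3/2) = 4.224 × 10^-105 m³.
4.70 × 10^4 × 4.224 × 10^-105 m³ = 1.985 × 10^-100 m³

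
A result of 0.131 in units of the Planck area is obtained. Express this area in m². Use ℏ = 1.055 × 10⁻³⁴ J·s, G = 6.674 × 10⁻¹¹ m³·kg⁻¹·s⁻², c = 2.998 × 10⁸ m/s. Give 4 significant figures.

One Planck area: A_P = ℏG/c³ = 2.613 × 10⁻⁷⁰ m².
0.131 × 2.613 × 10⁻⁷⁰ m² = 3.423 × 10⁻⁷¹ m²

3.423 × 10⁻⁷¹ m²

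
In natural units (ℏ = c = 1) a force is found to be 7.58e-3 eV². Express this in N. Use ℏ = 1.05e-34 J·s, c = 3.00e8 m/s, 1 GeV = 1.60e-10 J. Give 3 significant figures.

Force is [E]/[L] = [E]²/(ℏc); restore (ℏc)⁻¹.
1 GeV² → 1/(ℏc) × (1 GeV in J)² = 8.13e5 N.
Convert the energy scale: 7.58e-3 eV² = 7.58e-21 GeV².
Result: 7.58e-21 × 8.13e5 = 6.16e-15 N.

6.16e-15 N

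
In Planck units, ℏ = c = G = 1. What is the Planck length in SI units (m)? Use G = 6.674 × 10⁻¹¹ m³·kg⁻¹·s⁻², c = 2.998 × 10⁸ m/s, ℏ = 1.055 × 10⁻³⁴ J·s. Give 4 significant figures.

1.616 × 10⁻³⁵ m

From ℏ = c = G = 1 the length scale is ℓ_P = √(ℏG/c³).
  = √(2.613 × 10⁻⁷⁰)
  = 1.616 × 10⁻³⁵ m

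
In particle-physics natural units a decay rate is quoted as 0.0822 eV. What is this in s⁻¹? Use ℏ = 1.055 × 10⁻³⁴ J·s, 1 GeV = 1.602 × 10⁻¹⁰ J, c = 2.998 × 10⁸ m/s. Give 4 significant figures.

1.248 × 10¹⁴ s⁻¹

A rate is [E]/ℏ; divide by ℏ.
1 GeV → 1/ℏ × (1 GeV in J) = 1.518 × 10²⁴ s⁻¹.
Convert the energy scale: 0.0822 eV = 8.22 × 10⁻¹¹ GeV.
Result: 8.22 × 10⁻¹¹ × 1.518 × 10²⁴ = 1.248 × 10¹⁴ s⁻¹.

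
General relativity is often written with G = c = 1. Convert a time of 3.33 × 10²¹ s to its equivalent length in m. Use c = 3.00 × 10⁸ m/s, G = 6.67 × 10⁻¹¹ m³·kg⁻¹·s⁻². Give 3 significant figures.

Time → length via c.
3.33 × 10²¹ s × (c) = 9.99 × 10²⁹ m

9.99 × 10²⁹ m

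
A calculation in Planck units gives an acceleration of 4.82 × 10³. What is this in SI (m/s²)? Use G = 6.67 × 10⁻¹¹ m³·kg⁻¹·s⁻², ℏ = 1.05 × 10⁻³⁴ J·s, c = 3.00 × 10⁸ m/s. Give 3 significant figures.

2.69 × 10⁵⁵ m/s²

One Planck acceleration: a_P = √(c⁷/(ℏG)) = 5.59 × 10⁵¹ m/s².
4.82 × 10³ × 5.59 × 10⁵¹ m/s² = 2.69 × 10⁵⁵ m/s²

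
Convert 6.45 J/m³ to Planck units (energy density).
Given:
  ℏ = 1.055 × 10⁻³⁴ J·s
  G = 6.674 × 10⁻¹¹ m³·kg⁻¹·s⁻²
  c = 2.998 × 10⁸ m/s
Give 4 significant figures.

Planck energy density: u_P = c⁷/(ℏG²) = 4.632 × 10¹¹³ J/m³.
6.45 / 4.632 × 10¹¹³ = 1.392 × 10⁻¹¹³

1.392 × 10⁻¹¹³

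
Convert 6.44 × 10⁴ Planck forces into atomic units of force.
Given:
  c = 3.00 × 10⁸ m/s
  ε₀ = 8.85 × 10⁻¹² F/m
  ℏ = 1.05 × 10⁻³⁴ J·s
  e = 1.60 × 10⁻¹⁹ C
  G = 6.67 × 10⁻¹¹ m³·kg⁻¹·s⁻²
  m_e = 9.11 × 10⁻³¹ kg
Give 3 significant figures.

9.39 × 10⁵⁵

Planck force: F_P = c⁴/G = 1.21 × 10⁴⁴ N
atomic unit of force: F_au = E_h/a₀ = m_e²e⁶/((4πε₀)³ℏ⁴) = 8.33 × 10⁻⁸ N
6.44 × 10⁴ × 1.21 × 10⁴⁴ / 8.33 × 10⁻⁸ = 9.39 × 10⁵⁵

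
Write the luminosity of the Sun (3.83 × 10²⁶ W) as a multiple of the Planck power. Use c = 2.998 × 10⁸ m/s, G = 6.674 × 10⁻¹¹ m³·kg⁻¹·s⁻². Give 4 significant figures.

Planck power: P_P = c⁵/G = 3.629 × 10⁵² W.
3.83 × 10²⁶ / 3.629 × 10⁵² = 1.055 × 10⁻²⁶

1.055 × 10⁻²⁶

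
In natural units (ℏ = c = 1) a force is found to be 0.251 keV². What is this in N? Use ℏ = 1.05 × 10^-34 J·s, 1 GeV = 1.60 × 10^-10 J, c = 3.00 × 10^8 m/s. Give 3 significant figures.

2.04 × 10^-7 N

Force is [E]/[L] = [E]²/(ℏc); restore (ℏc)⁻¹.
1 GeV² → 1/(ℏc) × (1 GeV in J)² = 8.13 × 10^5 N.
Convert the energy scale: 0.251 keV² = 2.51 × 10^-13 GeV².
Result: 2.51 × 10^-13 × 8.13 × 10^5 = 2.04 × 10^-7 N.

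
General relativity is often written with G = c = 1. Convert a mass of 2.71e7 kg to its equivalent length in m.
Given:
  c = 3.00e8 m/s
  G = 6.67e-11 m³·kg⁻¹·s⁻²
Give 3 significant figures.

2.01e-20 m

In G = c = 1 units mass has dimensions of length; the conversion factor is G/c².
2.71e7 kg × (G/c²) = 2.01e-20 m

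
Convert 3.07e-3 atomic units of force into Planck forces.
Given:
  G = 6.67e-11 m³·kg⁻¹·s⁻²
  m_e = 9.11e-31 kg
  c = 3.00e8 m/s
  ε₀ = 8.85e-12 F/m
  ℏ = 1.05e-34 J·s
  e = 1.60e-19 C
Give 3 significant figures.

atomic unit of force: F_au = E_h/a₀ = m_e²e⁶/((4πε₀)³ℏ⁴) = 8.33e-8 N
Planck force: F_P = c⁴/G = 1.21e44 N
3.07e-3 × 8.33e-8 / 1.21e44 = 2.11e-54

2.11e-54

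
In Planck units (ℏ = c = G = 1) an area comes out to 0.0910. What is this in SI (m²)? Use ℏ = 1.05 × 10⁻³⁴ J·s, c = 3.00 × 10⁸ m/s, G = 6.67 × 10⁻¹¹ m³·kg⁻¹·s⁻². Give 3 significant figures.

One Planck area: A_P = ℏG/c³ = 2.59 × 10⁻⁷⁰ m².
0.0910 × 2.59 × 10⁻⁷⁰ m² = 2.36 × 10⁻⁷¹ m²

2.36 × 10⁻⁷¹ m²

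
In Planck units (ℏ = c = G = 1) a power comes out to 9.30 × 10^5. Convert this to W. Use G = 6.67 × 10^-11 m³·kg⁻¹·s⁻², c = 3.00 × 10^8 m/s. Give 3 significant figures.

One Planck power: P_P = c⁵/G = 3.64 × 10^52 W.
9.30 × 10^5 × 3.64 × 10^52 W = 3.39 × 10^58 W

3.39 × 10^58 W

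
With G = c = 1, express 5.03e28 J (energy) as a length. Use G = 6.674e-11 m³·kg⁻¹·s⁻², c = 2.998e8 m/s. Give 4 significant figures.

Energy → length via G/c⁴.
5.03e28 J × (G/c⁴) = 4.156e-16 m

4.156e-16 m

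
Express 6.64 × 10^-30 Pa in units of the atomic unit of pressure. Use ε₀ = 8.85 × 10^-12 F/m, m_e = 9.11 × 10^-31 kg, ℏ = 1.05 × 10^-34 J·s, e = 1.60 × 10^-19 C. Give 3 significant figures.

atomic unit of pressure: P_au = E_h/a₀³ = m_e⁴e¹⁰/((4πε₀)⁵ℏ⁸) = 3.01 × 10^13 Pa.
6.64 × 10^-30 / 3.01 × 10^13 = 2.20 × 10^-43

2.20 × 10^-43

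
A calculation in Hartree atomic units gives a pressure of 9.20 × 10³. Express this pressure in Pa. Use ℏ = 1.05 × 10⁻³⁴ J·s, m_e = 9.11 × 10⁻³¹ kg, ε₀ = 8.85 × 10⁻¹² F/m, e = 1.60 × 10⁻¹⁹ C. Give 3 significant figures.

2.77 × 10¹⁷ Pa

One atomic unit of pressure: P_au = E_h/a₀³ = m_e⁴e¹⁰/((4πε₀)⁵ℏ⁸) = 3.01 × 10¹³ Pa.
9.20 × 10³ × 3.01 × 10¹³ Pa = 2.77 × 10¹⁷ Pa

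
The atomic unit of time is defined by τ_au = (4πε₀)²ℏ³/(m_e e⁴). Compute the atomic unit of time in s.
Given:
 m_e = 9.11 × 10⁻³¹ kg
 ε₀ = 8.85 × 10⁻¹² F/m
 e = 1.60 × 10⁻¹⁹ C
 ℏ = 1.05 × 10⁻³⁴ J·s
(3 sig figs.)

τ_au = (4πε₀)²ℏ³/(m_e e⁴)
E_h = 4.38 × 10⁻¹⁸ J
ℏ/E_h = 2.40 × 10⁻¹⁷ s

2.40 × 10⁻¹⁷ s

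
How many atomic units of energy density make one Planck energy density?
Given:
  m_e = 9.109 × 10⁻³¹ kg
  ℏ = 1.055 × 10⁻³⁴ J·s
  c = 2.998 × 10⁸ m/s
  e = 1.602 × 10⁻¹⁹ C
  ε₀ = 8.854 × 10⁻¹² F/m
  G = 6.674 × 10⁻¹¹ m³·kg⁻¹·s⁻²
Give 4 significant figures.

Planck energy density: u_P = c⁷/(ℏG²) = 4.632 × 10¹¹³ J/m³
atomic unit of energy density: u_au = E_h/a₀³ = m_e⁴e¹⁰/((4πε₀)⁵ℏ⁸) = 2.929 × 10¹³ J/m³
ratio = 4.632 × 10¹¹³ / 2.929 × 10¹³ = 1.581 × 10¹⁰⁰

1.581 × 10¹⁰⁰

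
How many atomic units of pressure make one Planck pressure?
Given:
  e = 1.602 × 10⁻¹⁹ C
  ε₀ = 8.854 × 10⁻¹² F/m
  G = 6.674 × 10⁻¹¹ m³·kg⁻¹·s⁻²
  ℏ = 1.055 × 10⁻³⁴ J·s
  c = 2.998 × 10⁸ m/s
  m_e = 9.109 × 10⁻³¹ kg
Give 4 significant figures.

1.581 × 10¹⁰⁰

Planck pressure: p_P = c⁷/(ℏG²) = 4.632 × 10¹¹³ Pa
atomic unit of pressure: P_au = E_h/a₀³ = m_e⁴e¹⁰/((4πε₀)⁵ℏ⁸) = 2.929 × 10¹³ Pa
ratio = 4.632 × 10¹¹³ / 2.929 × 10¹³ = 1.581 × 10¹⁰⁰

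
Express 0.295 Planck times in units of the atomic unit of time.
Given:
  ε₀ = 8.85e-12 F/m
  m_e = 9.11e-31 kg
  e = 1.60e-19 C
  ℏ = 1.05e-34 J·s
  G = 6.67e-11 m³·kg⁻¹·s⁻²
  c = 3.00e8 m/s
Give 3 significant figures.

6.60e-28

Planck time: t_P = √(ℏG/c⁵) = 5.37e-44 s
atomic unit of time: τ_au = (4πε₀)²ℏ³/(m_e e⁴) = 2.40e-17 s
0.295 × 5.37e-44 / 2.40e-17 = 6.60e-28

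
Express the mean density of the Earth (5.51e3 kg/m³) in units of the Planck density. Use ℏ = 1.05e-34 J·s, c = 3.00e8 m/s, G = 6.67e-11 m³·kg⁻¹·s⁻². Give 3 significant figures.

1.06e-93

Planck density: ρ_P = c⁵/(ℏG²) = 5.20e96 kg/m³.
5.51e3 / 5.20e96 = 1.06e-93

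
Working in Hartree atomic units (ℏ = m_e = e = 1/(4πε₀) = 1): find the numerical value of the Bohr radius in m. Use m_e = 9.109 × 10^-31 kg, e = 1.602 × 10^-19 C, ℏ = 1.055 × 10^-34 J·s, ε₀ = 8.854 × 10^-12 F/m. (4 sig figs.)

5.297 × 10^-11 m

From ℏ = m_e = e = 1/(4πε₀) = 1 the length scale is a₀ = 4πε₀ℏ²/(m_e e²).
  = 1.238 × 10^-78 / 2.338 × 10^-68
  = 5.297 × 10^-11 m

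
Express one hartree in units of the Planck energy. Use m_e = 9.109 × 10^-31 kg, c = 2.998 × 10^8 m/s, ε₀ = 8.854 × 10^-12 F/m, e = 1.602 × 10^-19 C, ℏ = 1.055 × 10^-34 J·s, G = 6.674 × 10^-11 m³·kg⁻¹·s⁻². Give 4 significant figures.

hartree: E_h = m_e e⁴/(4πε₀ℏ)² = 4.354 × 10^-18 J
Planck energy: E_P = √(ℏc⁵/G) = 1.957 × 10^9 J
ratio = 4.354 × 10^-18 / 1.957 × 10^9 = 2.225 × 10^-27

2.225 × 10^-27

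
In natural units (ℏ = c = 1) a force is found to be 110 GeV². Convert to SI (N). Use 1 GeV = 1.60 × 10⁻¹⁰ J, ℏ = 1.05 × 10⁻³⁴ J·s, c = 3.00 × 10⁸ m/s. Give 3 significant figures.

Force is [E]/[L] = [E]²/(ℏc); restore (ℏc)⁻¹.
1 GeV² → 1/(ℏc) × (1 GeV in J)² = 8.13 × 10⁵ N.
Result: 110 × 8.13 × 10⁵ = 8.94 × 10⁷ N.

8.94 × 10⁷ N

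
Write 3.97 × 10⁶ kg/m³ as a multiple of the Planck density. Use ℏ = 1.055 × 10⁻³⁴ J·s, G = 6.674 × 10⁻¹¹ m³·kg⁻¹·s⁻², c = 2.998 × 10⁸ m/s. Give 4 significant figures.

7.703 × 10⁻⁹¹

Planck density: ρ_P = c⁵/(ℏG²) = 5.154 × 10⁹⁶ kg/m³.
3.97 × 10⁶ / 5.154 × 10⁹⁶ = 7.703 × 10⁻⁹¹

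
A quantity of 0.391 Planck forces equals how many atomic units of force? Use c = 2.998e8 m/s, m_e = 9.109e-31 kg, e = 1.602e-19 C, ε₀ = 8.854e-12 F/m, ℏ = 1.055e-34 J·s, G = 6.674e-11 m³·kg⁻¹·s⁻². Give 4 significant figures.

5.758e50

Planck force: F_P = c⁴/G = 1.210e44 N
atomic unit of force: F_au = E_h/a₀ = m_e²e⁶/((4πε₀)³ℏ⁴) = 8.220e-8 N
0.391 × 1.210e44 / 8.220e-8 = 5.758e50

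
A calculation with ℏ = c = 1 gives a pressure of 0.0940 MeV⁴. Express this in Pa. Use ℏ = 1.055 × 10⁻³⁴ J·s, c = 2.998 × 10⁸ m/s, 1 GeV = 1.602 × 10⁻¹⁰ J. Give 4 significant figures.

1.957 × 10²⁴ Pa

Pressure is [E]/[L]³ = [E]⁴/(ℏc)³.
1 GeV⁴ → 1/(ℏc)³ × (1 GeV in J)⁴ = 2.082 × 10³⁷ Pa.
Convert the energy scale: 0.0940 MeV⁴ = 9.40 × 10⁻¹⁴ GeV⁴.
Result: 9.40 × 10⁻¹⁴ × 2.082 × 10³⁷ = 1.957 × 10²⁴ Pa.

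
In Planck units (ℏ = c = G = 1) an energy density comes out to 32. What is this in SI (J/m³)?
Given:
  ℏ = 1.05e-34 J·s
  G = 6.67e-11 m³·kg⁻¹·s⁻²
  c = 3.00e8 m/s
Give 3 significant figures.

One Planck energy density: u_P = c⁷/(ℏG²) = 4.68e113 J/m³.
32 × 4.68e113 J/m³ = 1.50e115 J/m³

1.50e115 J/m³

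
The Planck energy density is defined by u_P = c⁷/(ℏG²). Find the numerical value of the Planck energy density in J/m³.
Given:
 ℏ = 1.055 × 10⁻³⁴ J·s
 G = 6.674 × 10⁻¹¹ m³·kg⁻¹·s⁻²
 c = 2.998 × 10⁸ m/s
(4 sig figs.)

u_P = c⁷/(ℏG²)
  = 2.177 × 10⁵⁹ / 4.699 × 10⁻⁵⁵
  = 4.632 × 10¹¹³ J/m³

4.632 × 10¹¹³ J/m³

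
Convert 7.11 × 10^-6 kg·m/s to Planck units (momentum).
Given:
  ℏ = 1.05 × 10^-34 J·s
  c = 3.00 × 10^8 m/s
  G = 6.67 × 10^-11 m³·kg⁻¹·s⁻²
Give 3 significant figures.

1.09 × 10^-6

Planck momentum: p_P = √(ℏc³/G) = 6.52 kg·m/s.
7.11 × 10^-6 / 6.52 = 1.09 × 10^-6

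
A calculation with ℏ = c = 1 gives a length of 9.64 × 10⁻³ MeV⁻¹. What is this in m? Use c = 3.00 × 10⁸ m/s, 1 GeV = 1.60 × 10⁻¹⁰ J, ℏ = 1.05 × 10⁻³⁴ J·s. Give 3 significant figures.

A length is [E]⁻¹ in ℏ=c=1; restore one factor of ℏc.
1 GeV⁻¹ → ℏc × (1 GeV in J)⁻¹ = 1.97 × 10⁻¹⁶ m.
Convert the energy scale: 9.64 × 10⁻³ MeV⁻¹ = 9.64 GeV⁻¹.
Result: 9.64 × 1.97 × 10⁻¹⁶ = 1.90 × 10⁻¹⁵ m.

1.90 × 10⁻¹⁵ m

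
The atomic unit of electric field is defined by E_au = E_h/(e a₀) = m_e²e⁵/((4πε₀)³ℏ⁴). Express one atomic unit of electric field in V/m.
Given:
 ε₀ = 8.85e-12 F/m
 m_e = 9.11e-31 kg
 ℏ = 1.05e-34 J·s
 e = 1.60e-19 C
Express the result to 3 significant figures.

5.20e11 V/m

E_au = E_h/(e a₀) = m_e²e⁵/((4πε₀)³ℏ⁴)
E_h = 4.38e-18 J
a₀ = 5.26e-11 m
E_h/(e·a₀) = 5.20e11 V/m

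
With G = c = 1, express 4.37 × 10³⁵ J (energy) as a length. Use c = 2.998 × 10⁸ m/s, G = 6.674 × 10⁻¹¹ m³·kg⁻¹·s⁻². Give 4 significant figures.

Energy → length via G/c⁴.
4.37 × 10³⁵ J × (G/c⁴) = 3.610 × 10⁻⁹ m

3.610 × 10⁻⁹ m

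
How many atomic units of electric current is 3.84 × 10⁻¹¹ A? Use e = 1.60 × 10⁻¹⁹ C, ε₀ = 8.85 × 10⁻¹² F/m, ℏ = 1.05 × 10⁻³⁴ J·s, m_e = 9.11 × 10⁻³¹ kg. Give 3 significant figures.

5.76 × 10⁻⁹

atomic unit of electric current: I_au = e E_h/ℏ = m_e e⁵/((4πε₀)²ℏ³) = 6.67 × 10⁻³ A.
3.84 × 10⁻¹¹ / 6.67 × 10⁻³ = 5.76 × 10⁻⁹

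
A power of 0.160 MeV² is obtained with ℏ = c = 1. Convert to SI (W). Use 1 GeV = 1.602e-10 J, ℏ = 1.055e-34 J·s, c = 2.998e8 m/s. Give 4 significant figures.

Power is [E]/[T] = [E]²/ℏ.
1 GeV² → 1/ℏ × (1 GeV in J)² = 2.433e14 W.
Convert the energy scale: 0.160 MeV² = 1.60e-7 GeV².
Result: 1.60e-7 × 2.433e14 = 3.892e7 W.

3.892e7 W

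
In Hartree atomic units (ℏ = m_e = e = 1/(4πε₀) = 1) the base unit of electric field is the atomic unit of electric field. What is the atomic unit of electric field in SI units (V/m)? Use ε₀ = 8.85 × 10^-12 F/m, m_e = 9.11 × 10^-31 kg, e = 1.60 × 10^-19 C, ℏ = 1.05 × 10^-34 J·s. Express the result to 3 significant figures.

E_au = E_h/(e a₀) = m_e²e⁵/((4πε₀)³ℏ⁴)
E_h = 4.38 × 10^-18 J
a₀ = 5.26 × 10^-11 m
E_h/(e·a₀) = 5.20 × 10^11 V/m

5.20 × 10^11 V/m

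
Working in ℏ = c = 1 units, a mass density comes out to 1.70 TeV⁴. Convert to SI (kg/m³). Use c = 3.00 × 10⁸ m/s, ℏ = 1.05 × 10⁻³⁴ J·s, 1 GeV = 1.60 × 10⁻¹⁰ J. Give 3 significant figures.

Mass density is [E]/(c²[L]³) = [E]⁴/(ℏ³c⁵).
1 GeV⁴ → 1/(ℏ³c⁵) × (1 GeV in J)⁴ = 2.33 × 10²⁰ kg/m³.
Convert the energy scale: 1.70 TeV⁴ = 1.70 × 10¹² GeV⁴.
Result: 1.70 × 10¹² × 2.33 × 10²⁰ = 3.96 × 10³² kg/m³.

3.96 × 10³² kg/m³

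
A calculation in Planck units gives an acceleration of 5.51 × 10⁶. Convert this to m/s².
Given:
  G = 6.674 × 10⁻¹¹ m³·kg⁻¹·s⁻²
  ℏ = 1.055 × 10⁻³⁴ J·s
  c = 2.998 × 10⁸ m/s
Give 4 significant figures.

One Planck acceleration: a_P = √(c⁷/(ℏG)) = 5.560 × 10⁵¹ m/s².
5.51 × 10⁶ × 5.560 × 10⁵¹ m/s² = 3.064 × 10⁵⁸ m/s²

3.064 × 10⁵⁸ m/s²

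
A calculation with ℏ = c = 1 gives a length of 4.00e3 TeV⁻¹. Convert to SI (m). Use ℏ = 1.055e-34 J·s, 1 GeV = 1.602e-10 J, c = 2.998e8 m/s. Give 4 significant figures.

7.897e-16 m

A length is [E]⁻¹ in ℏ=c=1; restore one factor of ℏc.
1 GeV⁻¹ → ℏc × (1 GeV in J)⁻¹ = 1.974e-16 m.
Convert the energy scale: 4.00e3 TeV⁻¹ = 4 GeV⁻¹.
Result: 4 × 1.974e-16 = 7.897e-16 m.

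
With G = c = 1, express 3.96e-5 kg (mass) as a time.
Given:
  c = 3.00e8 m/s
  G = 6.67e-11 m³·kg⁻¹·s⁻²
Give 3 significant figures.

Mass → time via G/c³.
3.96e-5 kg × (G/c³) = 9.78e-41 s

9.78e-41 s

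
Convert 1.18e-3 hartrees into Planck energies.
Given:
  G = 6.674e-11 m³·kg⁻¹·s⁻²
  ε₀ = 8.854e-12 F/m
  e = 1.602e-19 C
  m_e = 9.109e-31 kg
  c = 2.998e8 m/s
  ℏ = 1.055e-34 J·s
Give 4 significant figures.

2.626e-30

hartree: E_h = m_e e⁴/(4πε₀ℏ)² = 4.354e-18 J
Planck energy: E_P = √(ℏc⁵/G) = 1.957e9 J
1.18e-3 × 4.354e-18 / 1.957e9 = 2.626e-30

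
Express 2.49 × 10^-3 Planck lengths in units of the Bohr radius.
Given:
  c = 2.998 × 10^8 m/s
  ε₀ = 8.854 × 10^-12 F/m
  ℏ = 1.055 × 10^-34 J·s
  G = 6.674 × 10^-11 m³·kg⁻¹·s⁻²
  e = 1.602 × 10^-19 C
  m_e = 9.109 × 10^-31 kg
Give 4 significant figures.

Planck length: ℓ_P = √(ℏG/c³) = 1.616 × 10^-35 m
Bohr radius: a₀ = 4πε₀ℏ²/(m_e e²) = 5.297 × 10^-11 m
2.49 × 10^-3 × 1.616 × 10^-35 / 5.297 × 10^-11 = 7.598 × 10^-28

7.598 × 10^-28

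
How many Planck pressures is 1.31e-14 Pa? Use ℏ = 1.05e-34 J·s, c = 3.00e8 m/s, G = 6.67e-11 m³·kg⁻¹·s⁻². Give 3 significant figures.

2.80e-128

Planck pressure: p_P = c⁷/(ℏG²) = 4.68e113 Pa.
1.31e-14 / 4.68e113 = 2.80e-128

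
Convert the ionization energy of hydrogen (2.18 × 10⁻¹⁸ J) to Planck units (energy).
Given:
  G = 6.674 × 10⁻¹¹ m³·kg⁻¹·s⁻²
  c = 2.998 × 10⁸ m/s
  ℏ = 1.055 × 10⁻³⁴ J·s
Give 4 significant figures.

1.114 × 10⁻²⁷

Planck energy: E_P = √(ℏc⁵/G) = 1.957 × 10⁹ J.
2.18 × 10⁻¹⁸ / 1.957 × 10⁹ = 1.114 × 10⁻²⁷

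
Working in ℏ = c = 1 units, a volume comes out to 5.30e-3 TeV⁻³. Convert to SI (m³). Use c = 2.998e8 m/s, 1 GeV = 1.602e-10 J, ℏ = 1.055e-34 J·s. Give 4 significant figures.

4.079e-59 m³

Volume is [L]³ = [E]⁻³·(ℏc)³.
1 GeV⁻³ → (ℏc)³ × (1 GeV in J)⁻³ = 7.696e-48 m³.
Convert the energy scale: 5.30e-3 TeV⁻³ = 5.30e-12 GeV⁻³.
Result: 5.30e-12 × 7.696e-48 = 4.079e-59 m³.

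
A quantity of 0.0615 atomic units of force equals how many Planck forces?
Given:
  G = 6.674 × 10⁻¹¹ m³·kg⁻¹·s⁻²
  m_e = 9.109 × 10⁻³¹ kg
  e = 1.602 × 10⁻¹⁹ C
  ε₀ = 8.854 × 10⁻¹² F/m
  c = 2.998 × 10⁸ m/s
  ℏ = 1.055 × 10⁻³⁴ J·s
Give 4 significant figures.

atomic unit of force: F_au = E_h/a₀ = m_e²e⁶/((4πε₀)³ℏ⁴) = 8.220 × 10⁻⁸ N
Planck force: F_P = c⁴/G = 1.210 × 10⁴⁴ N
0.0615 × 8.220 × 10⁻⁸ / 1.210 × 10⁴⁴ = 4.176 × 10⁻⁵³

4.176 × 10⁻⁵³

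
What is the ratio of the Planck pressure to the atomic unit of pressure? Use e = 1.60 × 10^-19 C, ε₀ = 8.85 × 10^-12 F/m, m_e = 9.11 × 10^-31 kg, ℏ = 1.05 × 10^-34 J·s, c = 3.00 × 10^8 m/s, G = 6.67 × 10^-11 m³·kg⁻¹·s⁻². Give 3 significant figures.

1.55 × 10^100

Planck pressure: p_P = c⁷/(ℏG²) = 4.68 × 10^113 Pa
atomic unit of pressure: P_au = E_h/a₀³ = m_e⁴e¹⁰/((4πε₀)⁵ℏ⁸) = 3.01 × 10^13 Pa
ratio = 4.68 × 10^113 / 3.01 × 10^13 = 1.55 × 10^100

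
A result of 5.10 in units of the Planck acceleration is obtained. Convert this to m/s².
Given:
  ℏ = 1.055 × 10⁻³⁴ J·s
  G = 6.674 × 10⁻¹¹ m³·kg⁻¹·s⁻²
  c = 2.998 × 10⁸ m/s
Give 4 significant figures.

2.836 × 10⁵² m/s²

One Planck acceleration: a_P = √(c⁷/(ℏG)) = 5.560 × 10⁵¹ m/s².
5.10 × 5.560 × 10⁵¹ m/s² = 2.836 × 10⁵² m/s²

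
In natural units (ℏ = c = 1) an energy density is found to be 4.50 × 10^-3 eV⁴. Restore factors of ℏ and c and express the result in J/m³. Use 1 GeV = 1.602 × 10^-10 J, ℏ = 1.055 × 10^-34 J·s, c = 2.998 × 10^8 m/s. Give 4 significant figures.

0.09367 J/m³

[E]/[L]³ = [E]⁴/(ℏc)³; restore (ℏc)⁻³.
1 GeV⁴ → 1/(ℏc)³ × (1 GeV in J)⁴ = 2.082 × 10^37 J/m³.
Convert the energy scale: 4.50 × 10^-3 eV⁴ = 4.50 × 10^-39 GeV⁴.
Result: 4.50 × 10^-39 × 2.082 × 10^37 = 0.09367 J/m³.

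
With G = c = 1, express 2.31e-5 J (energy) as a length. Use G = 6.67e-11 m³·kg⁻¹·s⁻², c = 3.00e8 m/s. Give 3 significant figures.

1.90e-49 m

Energy → length via G/c⁴.
2.31e-5 J × (G/c⁴) = 1.90e-49 m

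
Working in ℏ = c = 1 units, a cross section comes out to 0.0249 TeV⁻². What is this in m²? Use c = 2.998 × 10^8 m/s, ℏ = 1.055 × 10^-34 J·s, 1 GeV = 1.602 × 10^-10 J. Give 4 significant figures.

Area is [L]² = [E]⁻²·(ℏc)²; restore (ℏc)².
1 GeV⁻² → (ℏc)² × (1 GeV in J)⁻² = 3.898 × 10^-32 m².
Convert the energy scale: 0.0249 TeV⁻² = 2.49 × 10^-8 GeV⁻².
Result: 2.49 × 10^-8 × 3.898 × 10^-32 = 9.706 × 10^-40 m².

9.706 × 10^-40 m²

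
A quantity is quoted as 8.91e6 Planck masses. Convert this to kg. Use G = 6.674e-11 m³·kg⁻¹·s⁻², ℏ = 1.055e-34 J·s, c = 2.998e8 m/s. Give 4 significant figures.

0.1940 kg

One Planck mass: m_P = √(ℏc/G) = 2.177e-8 kg.
8.91e6 × 2.177e-8 kg = 0.1940 kg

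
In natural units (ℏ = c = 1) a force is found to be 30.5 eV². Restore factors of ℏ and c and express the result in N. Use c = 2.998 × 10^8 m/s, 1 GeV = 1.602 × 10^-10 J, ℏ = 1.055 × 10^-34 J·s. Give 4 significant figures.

2.475 × 10^-11 N

Force is [E]/[L] = [E]²/(ℏc); restore (ℏc)⁻¹.
1 GeV² → 1/(ℏc) × (1 GeV in J)² = 8.114 × 10^5 N.
Convert the energy scale: 30.5 eV² = 3.05 × 10^-17 GeV².
Result: 3.05 × 10^-17 × 8.114 × 10^5 = 2.475 × 10^-11 N.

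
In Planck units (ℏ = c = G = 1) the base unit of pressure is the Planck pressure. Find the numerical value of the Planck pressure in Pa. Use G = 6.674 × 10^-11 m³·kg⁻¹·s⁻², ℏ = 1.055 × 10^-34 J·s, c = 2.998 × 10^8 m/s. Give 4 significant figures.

4.632 × 10^113 Pa

p_P = c⁷/(ℏG²)
  = 2.177 × 10^59 / 4.699 × 10^-55
  = 4.632 × 10^113 Pa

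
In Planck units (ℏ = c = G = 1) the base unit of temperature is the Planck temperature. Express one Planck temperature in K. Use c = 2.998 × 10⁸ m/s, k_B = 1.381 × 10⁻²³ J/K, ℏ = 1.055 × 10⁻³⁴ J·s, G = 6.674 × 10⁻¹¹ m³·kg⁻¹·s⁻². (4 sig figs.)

T_P = √(ℏc⁵/G) / k_B
  = √(3.828 × 10¹⁸) × 7.241 × 10²²
  = 1.417 × 10³² K

1.417 × 10³² K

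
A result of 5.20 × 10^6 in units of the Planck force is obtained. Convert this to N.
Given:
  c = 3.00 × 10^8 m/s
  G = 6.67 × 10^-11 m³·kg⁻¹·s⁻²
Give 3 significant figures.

One Planck force: F_P = c⁴/G = 1.21 × 10^44 N.
5.20 × 10^6 × 1.21 × 10^44 N = 6.31 × 10^50 N

6.31 × 10^50 N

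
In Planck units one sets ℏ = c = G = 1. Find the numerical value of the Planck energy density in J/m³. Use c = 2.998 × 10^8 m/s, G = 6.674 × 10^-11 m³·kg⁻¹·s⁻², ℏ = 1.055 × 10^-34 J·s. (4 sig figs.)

4.632 × 10^113 J/m³

u_P = c⁷/(ℏG²)
  = 2.177 × 10^59 / 4.699 × 10^-55
  = 4.632 × 10^113 J/m³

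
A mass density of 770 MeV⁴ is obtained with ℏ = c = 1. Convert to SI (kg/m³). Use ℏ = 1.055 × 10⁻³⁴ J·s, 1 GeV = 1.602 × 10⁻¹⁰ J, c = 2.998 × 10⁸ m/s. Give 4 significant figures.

1.783 × 10¹¹ kg/m³

Mass density is [E]/(c²[L]³) = [E]⁴/(ℏ³c⁵).
1 GeV⁴ → 1/(ℏ³c⁵) × (1 GeV in J)⁴ = 2.316 × 10²⁰ kg/m³.
Convert the energy scale: 770 MeV⁴ = 7.70 × 10⁻¹⁰ GeV⁴.
Result: 7.70 × 10⁻¹⁰ × 2.316 × 10²⁰ = 1.783 × 10¹¹ kg/m³.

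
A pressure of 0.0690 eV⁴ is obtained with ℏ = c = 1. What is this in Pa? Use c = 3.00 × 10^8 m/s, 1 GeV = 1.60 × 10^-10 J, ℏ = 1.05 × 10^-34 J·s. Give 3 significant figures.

Pressure is [E]/[L]³ = [E]⁴/(ℏc)³.
1 GeV⁴ → 1/(ℏc)³ × (1 GeV in J)⁴ = 2.10 × 10^37 Pa.
Convert the energy scale: 0.0690 eV⁴ = 6.90 × 10^-38 GeV⁴.
Result: 6.90 × 10^-38 × 2.10 × 10^37 = 1.45 Pa.

1.45 Pa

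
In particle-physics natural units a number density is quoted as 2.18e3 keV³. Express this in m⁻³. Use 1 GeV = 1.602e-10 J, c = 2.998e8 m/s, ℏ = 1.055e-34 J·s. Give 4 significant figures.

Number density is [L]⁻³ = [E]³/(ℏc)³.
1 GeV³ → 1/(ℏc)³ × (1 GeV in J)³ = 1.299e47 m⁻³.
Convert the energy scale: 2.18e3 keV³ = 2.18e-15 GeV³.
Result: 2.18e-15 × 1.299e47 = 2.833e32 m⁻³.

2.833e32 m⁻³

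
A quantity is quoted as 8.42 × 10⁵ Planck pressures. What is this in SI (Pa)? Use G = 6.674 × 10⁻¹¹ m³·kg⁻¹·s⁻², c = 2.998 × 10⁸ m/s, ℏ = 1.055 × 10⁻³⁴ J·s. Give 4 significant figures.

One Planck pressure: p_P = c⁷/(ℏG²) = 4.632 × 10¹¹³ Pa.
8.42 × 10⁵ × 4.632 × 10¹¹³ Pa = 3.900 × 10¹¹⁹ Pa

3.900 × 10¹¹⁹ Pa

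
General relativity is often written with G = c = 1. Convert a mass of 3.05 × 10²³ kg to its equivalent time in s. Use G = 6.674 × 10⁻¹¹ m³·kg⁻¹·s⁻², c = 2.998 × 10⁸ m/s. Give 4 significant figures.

Mass → time via G/c³.
3.05 × 10²³ kg × (G/c³) = 7.554 × 10⁻¹³ s

7.554 × 10⁻¹³ s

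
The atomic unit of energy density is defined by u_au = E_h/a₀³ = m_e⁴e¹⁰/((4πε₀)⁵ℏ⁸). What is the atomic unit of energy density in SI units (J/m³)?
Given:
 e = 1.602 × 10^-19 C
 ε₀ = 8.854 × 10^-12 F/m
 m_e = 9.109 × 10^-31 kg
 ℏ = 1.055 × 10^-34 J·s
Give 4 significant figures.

u_au = E_h/a₀³ = m_e⁴e¹⁰/((4πε₀)⁵ℏ⁸)
E_h = 4.354 × 10^-18 J
a₀ = 5.297 × 10^-11 m
E_h/a₀³ = 2.929 × 10^13 J/m³

2.929 × 10^13 J/m³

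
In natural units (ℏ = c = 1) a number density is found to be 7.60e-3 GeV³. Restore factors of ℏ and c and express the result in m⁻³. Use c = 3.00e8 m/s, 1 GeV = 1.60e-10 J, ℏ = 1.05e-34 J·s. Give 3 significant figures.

9.96e44 m⁻³

Number density is [L]⁻³ = [E]³/(ℏc)³.
1 GeV³ → 1/(ℏc)³ × (1 GeV in J)³ = 1.31e47 m⁻³.
Result: 7.60e-3 × 1.31e47 = 9.96e44 m⁻³.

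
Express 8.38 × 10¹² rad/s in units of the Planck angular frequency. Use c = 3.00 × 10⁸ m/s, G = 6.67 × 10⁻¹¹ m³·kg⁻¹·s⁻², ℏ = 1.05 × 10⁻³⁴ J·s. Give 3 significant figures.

4.50 × 10⁻³¹

Planck angular frequency: ω_P = √(c⁵/(ℏG)) = 1.86 × 10⁴³ rad/s.
8.38 × 10¹² / 1.86 × 10⁴³ = 4.50 × 10⁻³¹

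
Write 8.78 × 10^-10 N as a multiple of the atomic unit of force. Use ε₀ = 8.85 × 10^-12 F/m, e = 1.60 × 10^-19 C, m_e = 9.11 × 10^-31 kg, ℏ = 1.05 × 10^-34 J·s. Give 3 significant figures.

atomic unit of force: F_au = E_h/a₀ = m_e²e⁶/((4πε₀)³ℏ⁴) = 8.33 × 10^-8 N.
8.78 × 10^-10 / 8.33 × 10^-8 = 0.0105

0.0105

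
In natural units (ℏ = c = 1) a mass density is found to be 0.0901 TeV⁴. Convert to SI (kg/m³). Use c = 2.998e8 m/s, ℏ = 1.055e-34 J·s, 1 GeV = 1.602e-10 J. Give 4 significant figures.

Mass density is [E]/(c²[L]³) = [E]⁴/(ℏ³c⁵).
1 GeV⁴ → 1/(ℏ³c⁵) × (1 GeV in J)⁴ = 2.316e20 kg/m³.
Convert the energy scale: 0.0901 TeV⁴ = 9.01e10 GeV⁴.
Result: 9.01e10 × 2.316e20 = 2.087e31 kg/m³.

2.087e31 kg/m³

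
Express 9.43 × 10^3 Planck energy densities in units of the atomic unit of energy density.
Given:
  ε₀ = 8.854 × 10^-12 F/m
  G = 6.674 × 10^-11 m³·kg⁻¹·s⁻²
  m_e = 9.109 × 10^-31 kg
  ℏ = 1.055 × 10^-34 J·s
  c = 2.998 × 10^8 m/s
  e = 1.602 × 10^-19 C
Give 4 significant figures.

1.491 × 10^104

Planck energy density: u_P = c⁷/(ℏG²) = 4.632 × 10^113 J/m³
atomic unit of energy density: u_au = E_h/a₀³ = m_e⁴e¹⁰/((4πε₀)⁵ℏ⁸) = 2.929 × 10^13 J/m³
9.43 × 10^3 × 4.632 × 10^113 / 2.929 × 10^13 = 1.491 × 10^104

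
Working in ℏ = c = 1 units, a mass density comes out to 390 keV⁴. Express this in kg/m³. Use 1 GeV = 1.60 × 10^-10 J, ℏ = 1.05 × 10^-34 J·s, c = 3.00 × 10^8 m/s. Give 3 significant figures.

0.0909 kg/m³

Mass density is [E]/(c²[L]³) = [E]⁴/(ℏ³c⁵).
1 GeV⁴ → 1/(ℏ³c⁵) × (1 GeV in J)⁴ = 2.33 × 10^20 kg/m³.
Convert the energy scale: 390 keV⁴ = 3.90 × 10^-22 GeV⁴.
Result: 3.90 × 10^-22 × 2.33 × 10^20 = 0.0909 kg/m³.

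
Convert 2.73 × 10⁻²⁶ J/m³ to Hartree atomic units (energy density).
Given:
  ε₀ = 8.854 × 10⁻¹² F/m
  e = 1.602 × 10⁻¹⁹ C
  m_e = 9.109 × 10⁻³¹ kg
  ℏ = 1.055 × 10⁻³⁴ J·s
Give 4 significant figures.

9.320 × 10⁻⁴⁰

atomic unit of energy density: u_au = E_h/a₀³ = m_e⁴e¹⁰/((4πε₀)⁵ℏ⁸) = 2.929 × 10¹³ J/m³.
2.73 × 10⁻²⁶ / 2.929 × 10¹³ = 9.320 × 10⁻⁴⁰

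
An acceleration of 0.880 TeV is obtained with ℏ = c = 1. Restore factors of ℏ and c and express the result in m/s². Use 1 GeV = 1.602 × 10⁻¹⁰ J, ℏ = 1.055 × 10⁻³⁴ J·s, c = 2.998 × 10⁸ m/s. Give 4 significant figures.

4.006 × 10³⁵ m/s²

Acceleration is [L]/[T]² = c·[E]/ℏ.
1 GeV → c/ℏ × (1 GeV in J) = 4.552 × 10³² m/s².
Convert the energy scale: 0.880 TeV = 880 GeV.
Result: 880 × 4.552 × 10³² = 4.006 × 10³⁵ m/s².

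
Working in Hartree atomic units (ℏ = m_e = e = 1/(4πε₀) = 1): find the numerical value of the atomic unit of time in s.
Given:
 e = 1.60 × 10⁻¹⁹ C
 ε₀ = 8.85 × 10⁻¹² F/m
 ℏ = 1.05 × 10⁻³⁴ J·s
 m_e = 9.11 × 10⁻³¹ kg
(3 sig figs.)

Dimensional analysis gives τ_au = (4πε₀)²ℏ³/(m_e e⁴).
E_h = 4.38 × 10⁻¹⁸ J
ℏ/E_h = 2.40 × 10⁻¹⁷ s

2.40 × 10⁻¹⁷ s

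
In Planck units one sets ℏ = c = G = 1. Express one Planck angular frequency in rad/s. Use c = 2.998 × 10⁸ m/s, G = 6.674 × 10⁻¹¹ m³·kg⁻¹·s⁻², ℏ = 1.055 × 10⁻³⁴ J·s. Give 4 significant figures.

1.855 × 10⁴³ rad/s

ω_P = √(c⁵/(ℏG))
  = √(3.440 × 10⁸⁶)
  = 1.855 × 10⁴³ rad/s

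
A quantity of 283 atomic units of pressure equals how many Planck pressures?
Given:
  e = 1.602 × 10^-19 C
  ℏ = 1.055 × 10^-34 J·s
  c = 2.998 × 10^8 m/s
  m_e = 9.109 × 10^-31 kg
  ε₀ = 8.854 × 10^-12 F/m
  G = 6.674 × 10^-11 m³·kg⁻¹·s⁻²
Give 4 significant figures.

1.789 × 10^-98

atomic unit of pressure: P_au = E_h/a₀³ = m_e⁴e¹⁰/((4πε₀)⁵ℏ⁸) = 2.929 × 10^13 Pa
Planck pressure: p_P = c⁷/(ℏG²) = 4.632 × 10^113 Pa
283 × 2.929 × 10^13 / 4.632 × 10^113 = 1.789 × 10^-98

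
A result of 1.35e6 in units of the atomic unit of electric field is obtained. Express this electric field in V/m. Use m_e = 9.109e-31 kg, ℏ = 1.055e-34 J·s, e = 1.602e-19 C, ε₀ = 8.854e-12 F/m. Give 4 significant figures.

6.927e17 V/m

One atomic unit of electric field: E_au = E_h/(e a₀) = m_e²e⁵/((4πε₀)³ℏ⁴) = 5.131e11 V/m.
1.35e6 × 5.131e11 V/m = 6.927e17 V/m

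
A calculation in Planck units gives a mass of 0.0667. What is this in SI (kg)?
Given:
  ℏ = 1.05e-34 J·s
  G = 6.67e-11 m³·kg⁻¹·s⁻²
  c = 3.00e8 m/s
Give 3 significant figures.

1.45e-9 kg

One Planck mass: m_P = √(ℏc/G) = 2.17e-8 kg.
0.0667 × 2.17e-8 kg = 1.45e-9 kg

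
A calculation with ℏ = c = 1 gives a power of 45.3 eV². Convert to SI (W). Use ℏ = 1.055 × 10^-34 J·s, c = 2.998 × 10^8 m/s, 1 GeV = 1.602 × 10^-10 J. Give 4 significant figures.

0.01102 W

Power is [E]/[T] = [E]²/ℏ.
1 GeV² → 1/ℏ × (1 GeV in J)² = 2.433 × 10^14 W.
Convert the energy scale: 45.3 eV² = 4.53 × 10^-17 GeV².
Result: 4.53 × 10^-17 × 2.433 × 10^14 = 0.01102 W.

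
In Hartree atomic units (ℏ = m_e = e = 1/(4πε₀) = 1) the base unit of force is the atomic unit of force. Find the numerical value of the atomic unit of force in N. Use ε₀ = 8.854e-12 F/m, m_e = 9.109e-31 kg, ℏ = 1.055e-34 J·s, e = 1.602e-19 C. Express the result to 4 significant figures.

8.220e-8 N

F_au = E_h/a₀ = m_e²e⁶/((4πε₀)³ℏ⁴)
E_h = 4.354e-18 J
a₀ = 5.297e-11 m
E_h/a₀ = 8.220e-8 N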